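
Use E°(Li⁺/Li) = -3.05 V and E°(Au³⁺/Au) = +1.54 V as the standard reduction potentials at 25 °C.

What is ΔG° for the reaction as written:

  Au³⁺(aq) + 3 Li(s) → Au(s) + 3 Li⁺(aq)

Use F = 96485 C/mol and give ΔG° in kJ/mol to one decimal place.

-1328.6 kJ/mol

As written, Au³⁺/Au is reduced (cathode) and Li⁺/Li is oxidised (anode), so E°cell = (+1.54) − (-3.05) = +4.59 V.
Balancing electrons gives n = 3.
ΔG° = −nFE° = −(3)(96485)(+4.59) = -1,328,598 J = -1328.6 kJ/mol.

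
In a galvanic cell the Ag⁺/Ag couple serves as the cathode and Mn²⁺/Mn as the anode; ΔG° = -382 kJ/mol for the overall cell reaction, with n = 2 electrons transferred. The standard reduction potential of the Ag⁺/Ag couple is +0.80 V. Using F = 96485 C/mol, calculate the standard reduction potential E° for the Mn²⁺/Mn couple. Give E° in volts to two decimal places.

-1.18 V

E°cell = −ΔG°/(nF) = −(-382×10³)/((2)(96485)) = +1.980 V.
Since Ag⁺/Ag is the cathode and Mn²⁺/Mn the anode, E°cell = E°(Ag⁺/Ag) − E°(Mn²⁺/Mn).
So E°(Mn²⁺/Mn) = E°(Ag⁺/Ag) − E°cell = (+0.80) − (+1.980) = -1.18 V.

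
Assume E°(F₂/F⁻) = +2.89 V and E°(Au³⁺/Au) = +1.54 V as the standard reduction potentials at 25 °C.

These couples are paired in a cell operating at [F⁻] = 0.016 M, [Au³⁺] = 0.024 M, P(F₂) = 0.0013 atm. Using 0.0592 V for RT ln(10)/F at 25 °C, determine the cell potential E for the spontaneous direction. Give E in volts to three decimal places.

+1.403 V

F₂/F⁻ is the cathode (higher E°), Au³⁺/Au the anode: E°cell = +2.89 − (+1.54) = +1.35 V, n = 6.
Overall: 3 F₂(g) + 2 Au(s) → 6 F⁻(aq) + 2 Au³⁺(aq)
Q = [F⁻]^6·[Au³⁺]^2 / (P(F₂)^3); log Q = -5.357.
E = E° − (0.0592/n) log Q = +1.35 − (0.0592/6)(-5.357) = +1.403 V.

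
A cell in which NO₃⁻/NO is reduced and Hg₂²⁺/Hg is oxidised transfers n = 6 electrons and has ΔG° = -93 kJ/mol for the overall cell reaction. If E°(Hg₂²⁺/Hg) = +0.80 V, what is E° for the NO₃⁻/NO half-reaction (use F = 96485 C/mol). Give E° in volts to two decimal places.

+0.96 V

E°cell = −ΔG°/(nF) = −(-93×10³)/((6)(96485)) = +0.161 V.
Since NO₃⁻/NO is the cathode and Hg₂²⁺/Hg the anode, E°cell = E°(NO₃⁻/NO) − E°(Hg₂²⁺/Hg).
So E°(NO₃⁻/NO) = E°cell + E°(Hg₂²⁺/Hg) = +0.161 + (+0.80) = +0.96 V.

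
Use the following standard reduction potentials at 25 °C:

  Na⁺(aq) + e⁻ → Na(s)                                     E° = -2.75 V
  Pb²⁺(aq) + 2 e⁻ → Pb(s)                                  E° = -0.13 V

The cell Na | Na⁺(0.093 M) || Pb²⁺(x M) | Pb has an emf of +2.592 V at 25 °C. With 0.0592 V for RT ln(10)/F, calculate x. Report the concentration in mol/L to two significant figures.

0.00098 M

Pb²⁺/Pb is the cathode, Na⁺/Na the anode: E°cell = +2.62 V, n = 2.
Overall reaction: Pb²⁺(aq) + 2 Na(s) → Pb(s) + 2 Na⁺(aq); Q = [Na⁺]^2/[Pb²⁺]^1.
From E = E° − (0.0592/n) log Q: log Q = (E° − E)·n/0.0592 = (+2.62 − (+2.592))·2/0.0592 = 0.9459.
So 1·log[Pb²⁺] = 2·log(0.093) − log Q = -2.0630 − (0.9459) = -3.0089; [Pb²⁺] = 10^(-3.0089) ≈ 0.00098 M.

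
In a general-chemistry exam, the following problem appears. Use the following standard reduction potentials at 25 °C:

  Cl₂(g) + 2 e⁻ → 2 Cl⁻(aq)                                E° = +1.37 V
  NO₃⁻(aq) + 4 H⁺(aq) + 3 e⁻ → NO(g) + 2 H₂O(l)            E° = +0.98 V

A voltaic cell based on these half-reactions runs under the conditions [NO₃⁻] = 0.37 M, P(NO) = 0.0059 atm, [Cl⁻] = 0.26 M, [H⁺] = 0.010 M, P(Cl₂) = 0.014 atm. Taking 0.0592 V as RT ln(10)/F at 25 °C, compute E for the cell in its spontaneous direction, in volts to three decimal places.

+0.492 V

Cl₂/Cl⁻ is the cathode (higher E°), NO₃⁻/NO the anode: E°cell = +1.37 − (+0.98) = +0.39 V, n = 6.
Overall: 3 Cl₂(g) + 2 NO(g) + 4 H₂O(l) → 6 Cl⁻(aq) + 2 NO₃⁻(aq) + 8 H⁺(aq)
Q = [Cl⁻]^6·[NO₃⁻]^2·[H⁺]^8 / (P(Cl₂)^3·P(NO)^2); log Q = -10.354.
E = E° − (0.0592/n) log Q = +0.39 − (0.0592/6)(-10.354) = +0.492 V.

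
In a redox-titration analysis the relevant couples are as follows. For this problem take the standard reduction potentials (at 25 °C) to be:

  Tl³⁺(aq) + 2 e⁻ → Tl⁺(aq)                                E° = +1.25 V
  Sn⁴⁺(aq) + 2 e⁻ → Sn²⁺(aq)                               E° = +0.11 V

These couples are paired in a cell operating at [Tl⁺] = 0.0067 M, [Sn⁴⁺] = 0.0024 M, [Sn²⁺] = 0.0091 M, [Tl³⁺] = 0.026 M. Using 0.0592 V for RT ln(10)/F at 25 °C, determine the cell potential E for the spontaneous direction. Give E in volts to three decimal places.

+1.175 V

Tl³⁺/Tl⁺ is the cathode (higher E°), Sn⁴⁺/Sn²⁺ the anode: E°cell = +1.25 − (+0.11) = +1.14 V, n = 2.
Overall: Tl³⁺(aq) + Sn²⁺(aq) → Tl⁺(aq) + Sn⁴⁺(aq)
Q = [Tl⁺]·[Sn⁴⁺] / ([Tl³⁺]·[Sn²⁺]); log Q = -1.168.
E = E° − (0.0592/n) log Q = +1.14 − (0.0592/2)(-1.168) = +1.175 V.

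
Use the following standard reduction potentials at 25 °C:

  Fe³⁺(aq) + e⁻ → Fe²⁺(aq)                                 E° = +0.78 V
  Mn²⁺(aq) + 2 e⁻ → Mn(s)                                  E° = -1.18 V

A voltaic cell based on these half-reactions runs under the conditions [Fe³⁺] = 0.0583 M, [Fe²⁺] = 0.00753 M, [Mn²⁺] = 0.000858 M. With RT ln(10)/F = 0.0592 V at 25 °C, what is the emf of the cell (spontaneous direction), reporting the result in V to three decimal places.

+2.103 V

Fe³⁺/Fe²⁺ is the cathode (higher E°), Mn²⁺/Mn the anode: E°cell = +0.78 − (-1.18) = +1.96 V, n = 2.
Overall: 2 Fe³⁺(aq) + Mn(s) → 2 Fe²⁺(aq) + Mn²⁺(aq)
Q = [Fe²⁺]^2·[Mn²⁺] / ([Fe³⁺]^2); log Q = -4.844.
E = E° − (0.0592/n) log Q = +1.96 − (0.0592/2)(-4.844) = +2.103 V.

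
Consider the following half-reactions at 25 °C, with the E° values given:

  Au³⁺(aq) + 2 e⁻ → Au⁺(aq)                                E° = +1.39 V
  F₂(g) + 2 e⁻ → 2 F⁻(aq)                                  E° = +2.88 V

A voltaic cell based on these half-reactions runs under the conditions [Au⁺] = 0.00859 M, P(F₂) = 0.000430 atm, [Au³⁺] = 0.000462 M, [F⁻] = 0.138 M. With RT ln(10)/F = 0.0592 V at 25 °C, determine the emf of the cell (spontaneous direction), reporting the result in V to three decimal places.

F₂/F⁻ is the cathode (higher E°), Au³⁺/Au⁺ the anode: E°cell = +2.88 − (+1.39) = +1.49 V, n = 2.
Overall: F₂(g) + Au⁺(aq) → 2 F⁻(aq) + Au³⁺(aq)
Q = [F⁻]^2·[Au³⁺] / (P(F₂)·[Au⁺]); log Q = 0.377.
E = E° − (0.0592/n) log Q = +1.49 − (0.0592/2)(0.377) = +1.479 V.

+1.479 V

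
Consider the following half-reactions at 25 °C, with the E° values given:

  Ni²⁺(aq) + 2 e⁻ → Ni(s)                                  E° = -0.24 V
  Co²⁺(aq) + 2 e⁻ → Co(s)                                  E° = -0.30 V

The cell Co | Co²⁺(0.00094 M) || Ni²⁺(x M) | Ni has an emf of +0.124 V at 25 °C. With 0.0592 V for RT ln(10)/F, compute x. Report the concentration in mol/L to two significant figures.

0.14 M

Ni²⁺/Ni is the cathode, Co²⁺/Co the anode: E°cell = +0.06 V, n = 2.
Overall reaction: Ni²⁺(aq) + Co(s) → Ni(s) + Co²⁺(aq); Q = [Co²⁺]^1/[Ni²⁺]^1.
From E = E° − (0.0592/n) log Q: log Q = (E° − E)·n/0.0592 = (+0.06 − (+0.124))·2/0.0592 = -2.1622.
So 1·log[Ni²⁺] = 1·log(0.00094) − log Q = -3.0269 − (-2.1622) = -0.8647; [Ni²⁺] = 10^(-0.8647) ≈ 0.14 M.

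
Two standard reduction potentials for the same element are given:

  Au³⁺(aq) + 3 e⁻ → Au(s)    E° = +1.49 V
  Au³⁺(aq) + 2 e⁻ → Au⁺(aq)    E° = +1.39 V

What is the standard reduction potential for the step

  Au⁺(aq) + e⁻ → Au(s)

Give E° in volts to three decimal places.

+1.690 V

Sequential free energies add, so n₃E°₃ = n₁E°₁ + n₂E°₂.
With n₃ = 3, and the known step contributing 2×(+1.39) V, the unknown satisfies 1·E° = 3×(+1.49) − 2×(+1.39) = +1.690.
E° = +1.690 / 1 = +1.690 V.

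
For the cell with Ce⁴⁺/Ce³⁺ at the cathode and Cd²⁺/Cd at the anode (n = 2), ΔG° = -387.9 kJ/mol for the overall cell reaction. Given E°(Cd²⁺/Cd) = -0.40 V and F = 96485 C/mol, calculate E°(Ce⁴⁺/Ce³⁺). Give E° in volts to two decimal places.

E°cell = −ΔG°/(nF) = −(-387.9×10³)/((2)(96485)) = +2.010 V.
Since Ce⁴⁺/Ce³⁺ is the cathode and Cd²⁺/Cd the anode, E°cell = E°(Ce⁴⁺/Ce³⁺) − E°(Cd²⁺/Cd).
So E°(Ce⁴⁺/Ce³⁺) = E°cell + E°(Cd²⁺/Cd) = +2.010 + (-0.40) = +1.61 V.

+1.61 V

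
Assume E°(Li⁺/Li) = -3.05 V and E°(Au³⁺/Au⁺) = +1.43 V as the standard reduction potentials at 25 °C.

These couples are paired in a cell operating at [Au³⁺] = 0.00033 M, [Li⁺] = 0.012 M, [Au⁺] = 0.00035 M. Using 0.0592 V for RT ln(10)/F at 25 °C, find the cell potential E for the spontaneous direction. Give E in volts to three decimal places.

+4.593 V

Au³⁺/Au⁺ is the cathode (higher E°), Li⁺/Li the anode: E°cell = +1.43 − (-3.05) = +4.48 V, n = 2.
Overall: Au³⁺(aq) + 2 Li(s) → Au⁺(aq) + 2 Li⁺(aq)
Q = [Au⁺]·[Li⁺]^2 / ([Au³⁺]); log Q = -3.816.
E = E° − (0.0592/n) log Q = +4.48 − (0.0592/2)(-3.816) = +4.593 V.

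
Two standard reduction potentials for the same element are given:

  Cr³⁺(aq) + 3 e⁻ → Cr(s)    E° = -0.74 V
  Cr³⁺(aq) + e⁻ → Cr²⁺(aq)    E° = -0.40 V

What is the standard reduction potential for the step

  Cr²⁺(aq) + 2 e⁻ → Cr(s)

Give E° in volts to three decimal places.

Sequential free energies add, so n₃E°₃ = n₁E°₁ + n₂E°₂.
With n₃ = 3, and the known step contributing 1×(-0.40) V, the unknown satisfies 2·E° = 3×(-0.74) − 1×(-0.40) = -1.820.
E° = -1.820 / 2 = -0.910 V.

-0.910 V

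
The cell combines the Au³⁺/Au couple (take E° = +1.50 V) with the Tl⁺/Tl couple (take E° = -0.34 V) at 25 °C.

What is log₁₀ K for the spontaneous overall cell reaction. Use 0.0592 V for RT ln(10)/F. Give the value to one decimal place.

Cathode: Au³⁺/Au; anode: Tl⁺/Tl. E°cell = +1.84 V, n = 3.
log K = nE°cell / 0.0592 = (3)(+1.84) / 0.0592 = 93.2.

93.2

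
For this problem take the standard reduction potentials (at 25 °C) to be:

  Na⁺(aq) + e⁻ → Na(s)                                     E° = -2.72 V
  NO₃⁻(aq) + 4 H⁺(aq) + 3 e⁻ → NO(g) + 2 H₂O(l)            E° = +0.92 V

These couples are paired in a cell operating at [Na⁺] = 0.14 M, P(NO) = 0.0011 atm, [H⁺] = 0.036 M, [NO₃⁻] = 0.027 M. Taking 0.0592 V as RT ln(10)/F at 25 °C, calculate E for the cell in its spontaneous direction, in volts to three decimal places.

+3.604 V

NO₃⁻/NO is the cathode (higher E°), Na⁺/Na the anode: E°cell = +0.92 − (-2.72) = +3.64 V, n = 3.
Overall: NO₃⁻(aq) + 4 H⁺(aq) + 3 Na(s) → NO(g) + 2 H₂O(l) + 3 Na⁺(aq)
Q = P(NO)·[Na⁺]^3 / ([NO₃⁻]·[H⁺]^4); log Q = 1.823.
E = E° − (0.0592/n) log Q = +3.64 − (0.0592/3)(1.823) = +3.604 V.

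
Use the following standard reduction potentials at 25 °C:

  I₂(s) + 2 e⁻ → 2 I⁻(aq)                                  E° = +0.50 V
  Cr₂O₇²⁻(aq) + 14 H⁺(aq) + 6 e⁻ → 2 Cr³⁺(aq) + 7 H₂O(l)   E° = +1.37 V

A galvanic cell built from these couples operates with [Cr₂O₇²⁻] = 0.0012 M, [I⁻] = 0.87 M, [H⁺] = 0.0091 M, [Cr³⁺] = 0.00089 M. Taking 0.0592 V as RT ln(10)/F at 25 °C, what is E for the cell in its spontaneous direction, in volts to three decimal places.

Cr₂O₇²⁻/Cr³⁺ is the cathode (higher E°), I₂/I⁻ the anode: E°cell = +1.37 − (+0.50) = +0.87 V, n = 6.
Overall: Cr₂O₇²⁻(aq) + 14 H⁺(aq) + 6 I⁻(aq) → 2 Cr³⁺(aq) + 7 H₂O(l) + 3 I₂(s)
Q = [Cr³⁺]^2 / ([Cr₂O₇²⁻]·[H⁺]^14·[I⁻]^6); log Q = 25.756.
E = E° − (0.0592/n) log Q = +0.87 − (0.0592/6)(25.756) = +0.616 V.

+0.616 V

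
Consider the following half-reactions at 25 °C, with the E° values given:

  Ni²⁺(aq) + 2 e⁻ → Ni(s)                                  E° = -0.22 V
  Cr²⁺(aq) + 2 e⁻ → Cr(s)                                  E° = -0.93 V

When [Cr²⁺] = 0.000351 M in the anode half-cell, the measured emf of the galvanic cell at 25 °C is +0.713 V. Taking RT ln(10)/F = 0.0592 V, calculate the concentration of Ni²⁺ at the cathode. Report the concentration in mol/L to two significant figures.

0.00044 M

Ni²⁺/Ni is the cathode, Cr²⁺/Cr the anode: E°cell = +0.71 V, n = 2.
Overall reaction: Ni²⁺(aq) + Cr(s) → Ni(s) + Cr²⁺(aq); Q = [Cr²⁺]^1/[Ni²⁺]^1.
From E = E° − (0.0592/n) log Q: log Q = (E° − E)·n/0.0592 = (+0.71 − (+0.713))·2/0.0592 = -0.1014.
So 1·log[Ni²⁺] = 1·log(0.000351) − log Q = -3.4547 − (-0.1014) = -3.3533; [Ni²⁺] = 10^(-3.3533) ≈ 0.00044 M.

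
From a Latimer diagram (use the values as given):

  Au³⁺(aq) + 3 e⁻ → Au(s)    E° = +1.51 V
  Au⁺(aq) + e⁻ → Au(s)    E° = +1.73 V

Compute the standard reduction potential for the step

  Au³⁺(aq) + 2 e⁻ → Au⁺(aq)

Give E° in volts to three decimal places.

Sequential free energies add, so n₃E°₃ = n₁E°₁ + n₂E°₂.
With n₃ = 3, and the known step contributing 1×(+1.73) V, the unknown satisfies 2·E° = 3×(+1.51) − 1×(+1.73) = +2.800.
E° = +2.800 / 2 = +1.400 V.

+1.400 V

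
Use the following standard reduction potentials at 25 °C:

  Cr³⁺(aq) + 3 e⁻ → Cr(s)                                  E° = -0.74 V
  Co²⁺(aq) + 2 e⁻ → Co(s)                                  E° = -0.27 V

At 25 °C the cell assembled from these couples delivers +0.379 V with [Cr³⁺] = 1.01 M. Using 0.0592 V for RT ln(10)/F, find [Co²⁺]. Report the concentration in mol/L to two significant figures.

Co²⁺/Co is the cathode, Cr³⁺/Cr the anode: E°cell = +0.47 V, n = 6.
Overall reaction: 3 Co²⁺(aq) + 2 Cr(s) → 3 Co(s) + 2 Cr³⁺(aq); Q = [Cr³⁺]^2/[Co²⁺]^3.
From E = E° − (0.0592/n) log Q: log Q = (E° − E)·n/0.0592 = (+0.47 − (+0.379))·6/0.0592 = 9.2230.
So 3·log[Co²⁺] = 2·log(1.01) − log Q = 0.0086 − (9.2230) = -9.2144; log[Co²⁺] = -9.2144 / 3 = -3.0715; [Co²⁺] = 10^(-3.0715) ≈ 0.00085 M.

0.00085 M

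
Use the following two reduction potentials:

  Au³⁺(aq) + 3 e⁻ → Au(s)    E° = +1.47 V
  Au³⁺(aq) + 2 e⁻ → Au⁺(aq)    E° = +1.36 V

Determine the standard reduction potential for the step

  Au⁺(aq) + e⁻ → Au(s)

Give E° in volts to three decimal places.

+1.690 V

Sequential free energies add, so n₃E°₃ = n₁E°₁ + n₂E°₂.
With n₃ = 3, and the known step contributing 2×(+1.36) V, the unknown satisfies 1·E° = 3×(+1.47) − 2×(+1.36) = +1.690.
E° = +1.690 / 1 = +1.690 V.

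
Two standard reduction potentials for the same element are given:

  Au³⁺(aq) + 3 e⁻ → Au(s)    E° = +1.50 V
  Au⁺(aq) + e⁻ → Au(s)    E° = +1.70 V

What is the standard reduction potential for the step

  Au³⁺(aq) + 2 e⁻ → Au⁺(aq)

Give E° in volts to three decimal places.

+1.400 V

Sequential free energies add, so n₃E°₃ = n₁E°₁ + n₂E°₂.
With n₃ = 3, and the known step contributing 1×(+1.70) V, the unknown satisfies 2·E° = 3×(+1.50) − 1×(+1.70) = +2.800.
E° = +2.800 / 2 = +1.400 V.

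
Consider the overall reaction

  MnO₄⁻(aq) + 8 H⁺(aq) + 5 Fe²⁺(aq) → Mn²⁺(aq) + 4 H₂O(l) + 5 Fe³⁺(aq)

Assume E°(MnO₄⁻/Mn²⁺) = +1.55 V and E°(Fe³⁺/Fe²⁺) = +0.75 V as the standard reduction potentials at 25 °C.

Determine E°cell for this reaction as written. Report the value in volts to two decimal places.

The MnO₄⁻/Mn²⁺ couple has the higher reduction potential, so it is the cathode; Fe³⁺/Fe²⁺ is oxidised at the anode.
E°cell = E°(cathode) − E°(anode) = (+1.55) − (+0.75) = +0.80 V.

+0.80 V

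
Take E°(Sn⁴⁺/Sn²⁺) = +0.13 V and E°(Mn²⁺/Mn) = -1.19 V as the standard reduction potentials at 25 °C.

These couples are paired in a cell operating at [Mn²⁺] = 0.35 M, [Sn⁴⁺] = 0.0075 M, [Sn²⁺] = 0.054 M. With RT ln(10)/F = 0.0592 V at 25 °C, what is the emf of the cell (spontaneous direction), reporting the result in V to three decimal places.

+1.308 V

Sn⁴⁺/Sn²⁺ is the cathode (higher E°), Mn²⁺/Mn the anode: E°cell = +0.13 − (-1.19) = +1.32 V, n = 2.
Overall: Sn⁴⁺(aq) + Mn(s) → Sn²⁺(aq) + Mn²⁺(aq)
Q = [Sn²⁺]·[Mn²⁺] / ([Sn⁴⁺]); log Q = 0.401.
E = E° − (0.0592/n) log Q = +1.32 − (0.0592/2)(0.401) = +1.308 V.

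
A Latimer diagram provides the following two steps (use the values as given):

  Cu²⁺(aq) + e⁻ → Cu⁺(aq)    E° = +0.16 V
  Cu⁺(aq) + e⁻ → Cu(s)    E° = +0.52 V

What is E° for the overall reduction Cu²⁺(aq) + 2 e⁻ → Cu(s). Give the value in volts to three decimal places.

+0.340 V

Since ΔG° = −nFE° is additive over sequential reductions, n₃E°₃ = n₁E°₁ + n₂E°₂.
E°₃ = (1×+0.16 + 1×+0.52) / 2 = (+0.680) / 2 = +0.340 V.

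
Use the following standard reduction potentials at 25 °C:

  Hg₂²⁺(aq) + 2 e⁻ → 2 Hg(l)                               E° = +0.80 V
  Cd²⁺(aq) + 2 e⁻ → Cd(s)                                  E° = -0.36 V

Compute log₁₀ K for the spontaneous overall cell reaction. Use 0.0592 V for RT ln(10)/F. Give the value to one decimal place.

Cathode: Hg₂²⁺/Hg; anode: Cd²⁺/Cd. E°cell = +1.16 V, n = 2.
log K = nE°cell / 0.0592 = (2)(+1.16) / 0.0592 = 39.2.

39.2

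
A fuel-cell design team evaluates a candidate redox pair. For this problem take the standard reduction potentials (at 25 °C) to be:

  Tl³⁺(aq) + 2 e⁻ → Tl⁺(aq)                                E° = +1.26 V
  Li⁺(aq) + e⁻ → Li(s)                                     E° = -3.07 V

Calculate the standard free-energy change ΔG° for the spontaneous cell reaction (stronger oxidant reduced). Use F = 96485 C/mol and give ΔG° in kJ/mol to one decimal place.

Tl³⁺/Tl⁺ (E° = +1.26 V) is the cathode; Li⁺/Li (E° = -3.07 V) is the anode, so E°cell = +4.33 V.
Balancing electrons gives n = 2 (lcm of 2 and 1).
ΔG° = −nFE° = −(2)(96485)(+4.33) = -835,560 J = -835.6 kJ/mol.

-835.6 kJ/mol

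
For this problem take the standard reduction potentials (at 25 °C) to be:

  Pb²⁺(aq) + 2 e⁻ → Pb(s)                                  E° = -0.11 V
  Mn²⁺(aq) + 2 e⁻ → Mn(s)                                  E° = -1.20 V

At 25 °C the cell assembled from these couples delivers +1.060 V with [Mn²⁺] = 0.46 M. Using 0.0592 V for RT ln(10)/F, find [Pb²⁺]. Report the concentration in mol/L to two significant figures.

0.045 M

Pb²⁺/Pb is the cathode, Mn²⁺/Mn the anode: E°cell = +1.09 V, n = 2.
Overall reaction: Pb²⁺(aq) + Mn(s) → Pb(s) + Mn²⁺(aq); Q = [Mn²⁺]^1/[Pb²⁺]^1.
From E = E° − (0.0592/n) log Q: log Q = (E° − E)·n/0.0592 = (+1.09 − (+1.060))·2/0.0592 = 1.0135.
So 1·log[Pb²⁺] = 1·log(0.46) − log Q = -0.3372 − (1.0135) = -1.3507; [Pb²⁺] = 10^(-1.3507) ≈ 0.045 M.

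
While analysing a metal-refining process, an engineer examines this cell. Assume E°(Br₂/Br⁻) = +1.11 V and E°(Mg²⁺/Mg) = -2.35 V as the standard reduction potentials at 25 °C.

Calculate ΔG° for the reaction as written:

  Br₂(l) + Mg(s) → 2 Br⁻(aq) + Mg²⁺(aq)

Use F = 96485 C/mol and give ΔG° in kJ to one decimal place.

-667.7 kJ

As written, Br₂/Br⁻ is reduced (cathode) and Mg²⁺/Mg is oxidised (anode), so E°cell = (+1.11) − (-2.35) = +3.46 V.
Balancing electrons gives n = 2.
ΔG° = −nFE° = −(2)(96485)(+3.46) = -667,676 J = -667.7 kJ.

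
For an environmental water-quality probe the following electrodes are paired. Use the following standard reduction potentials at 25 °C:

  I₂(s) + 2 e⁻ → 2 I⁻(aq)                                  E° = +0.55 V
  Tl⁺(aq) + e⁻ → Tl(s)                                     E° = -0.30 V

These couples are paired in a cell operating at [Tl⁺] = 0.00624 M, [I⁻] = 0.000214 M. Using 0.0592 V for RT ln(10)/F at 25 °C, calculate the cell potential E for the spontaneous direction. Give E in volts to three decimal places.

+1.198 V

I₂/I⁻ is the cathode (higher E°), Tl⁺/Tl the anode: E°cell = +0.55 − (-0.30) = +0.85 V, n = 2.
Overall: I₂(s) + 2 Tl(s) → 2 I⁻(aq) + 2 Tl⁺(aq)
Q = [I⁻]^2·[Tl⁺]^2; log Q = -11.749.
E = E° − (0.0592/n) log Q = +0.85 − (0.0592/2)(-11.749) = +1.198 V.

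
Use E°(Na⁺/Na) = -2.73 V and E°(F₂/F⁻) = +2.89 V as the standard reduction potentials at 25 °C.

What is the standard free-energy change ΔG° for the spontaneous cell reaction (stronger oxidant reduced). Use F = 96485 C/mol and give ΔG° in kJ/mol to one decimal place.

-1084.5 kJ/mol

F₂/F⁻ (E° = +2.89 V) is the cathode; Na⁺/Na (E° = -2.73 V) is the anode, so E°cell = +5.62 V.
Balancing electrons gives n = 2 (lcm of 2 and 1).
ΔG° = −nFE° = −(2)(96485)(+5.62) = -1,084,491 J = -1084.5 kJ/mol.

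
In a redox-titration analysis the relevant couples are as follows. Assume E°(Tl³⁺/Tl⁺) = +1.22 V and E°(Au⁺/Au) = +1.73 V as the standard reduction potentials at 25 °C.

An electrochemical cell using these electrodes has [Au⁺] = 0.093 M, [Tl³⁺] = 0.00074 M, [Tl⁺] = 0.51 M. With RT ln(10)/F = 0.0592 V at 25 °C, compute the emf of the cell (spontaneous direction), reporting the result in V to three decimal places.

Au⁺/Au is the cathode (higher E°), Tl³⁺/Tl⁺ the anode: E°cell = +1.73 − (+1.22) = +0.51 V, n = 2.
Overall: 2 Au⁺(aq) + Tl⁺(aq) → 2 Au(s) + Tl³⁺(aq)
Q = [Tl³⁺] / ([Au⁺]^2·[Tl⁺]); log Q = -0.775.
E = E° − (0.0592/n) log Q = +0.51 − (0.0592/2)(-0.775) = +0.533 V.

+0.533 V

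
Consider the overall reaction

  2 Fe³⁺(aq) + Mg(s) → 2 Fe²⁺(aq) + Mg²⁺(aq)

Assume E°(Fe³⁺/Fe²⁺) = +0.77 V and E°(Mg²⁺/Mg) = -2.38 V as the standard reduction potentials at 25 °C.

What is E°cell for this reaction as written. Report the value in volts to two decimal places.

+3.15 V

The Fe³⁺/Fe²⁺ couple has the higher reduction potential, so it is the cathode; Mg²⁺/Mg is oxidised at the anode.
E°cell = E°(cathode) − E°(anode) = (+0.77) − (-2.38) = +3.15 V.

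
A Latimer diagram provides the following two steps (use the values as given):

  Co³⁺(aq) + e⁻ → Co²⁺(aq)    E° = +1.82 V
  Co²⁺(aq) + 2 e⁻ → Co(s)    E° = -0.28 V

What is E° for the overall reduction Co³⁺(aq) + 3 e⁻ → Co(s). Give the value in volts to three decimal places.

Adding the free-energy changes (−nFE°) of the two steps gives −n₃FE°₃ = −n₁FE°₁ − n₂FE°₂.
E°₃ = (1×+1.82 + 2×-0.28) / 3 = (+1.260) / 3 = +0.420 V.

+0.420 V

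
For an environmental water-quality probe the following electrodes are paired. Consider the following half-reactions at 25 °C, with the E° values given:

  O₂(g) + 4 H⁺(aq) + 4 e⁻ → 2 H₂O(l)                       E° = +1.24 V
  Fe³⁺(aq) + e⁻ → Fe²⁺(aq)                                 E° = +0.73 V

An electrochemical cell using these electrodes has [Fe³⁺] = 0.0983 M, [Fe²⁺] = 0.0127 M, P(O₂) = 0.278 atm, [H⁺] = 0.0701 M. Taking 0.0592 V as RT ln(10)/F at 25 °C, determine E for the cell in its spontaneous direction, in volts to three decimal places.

O₂/H₂O is the cathode (higher E°), Fe³⁺/Fe²⁺ the anode: E°cell = +1.24 − (+0.73) = +0.51 V, n = 4.
Overall: O₂(g) + 4 H⁺(aq) + 4 Fe²⁺(aq) → 2 H₂O(l) + 4 Fe³⁺(aq)
Q = [Fe³⁺]^4 / (P(O₂)·[H⁺]^4·[Fe²⁺]^4); log Q = 8.728.
E = E° − (0.0592/n) log Q = +0.51 − (0.0592/4)(8.728) = +0.381 V.

+0.381 V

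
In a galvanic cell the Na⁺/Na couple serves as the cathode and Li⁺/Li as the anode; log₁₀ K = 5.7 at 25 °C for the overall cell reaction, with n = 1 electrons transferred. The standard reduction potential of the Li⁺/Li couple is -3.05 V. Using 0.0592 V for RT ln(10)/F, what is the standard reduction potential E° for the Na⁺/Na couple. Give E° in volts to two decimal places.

E°cell = (0.0592/n)·log K = (0.0592/1)(5.7) = +0.337 V.
Since Na⁺/Na is the cathode and Li⁺/Li the anode, E°cell = E°(Na⁺/Na) − E°(Li⁺/Li).
So E°(Na⁺/Na) = E°cell + E°(Li⁺/Li) = +0.337 + (-3.05) = -2.71 V.

-2.71 V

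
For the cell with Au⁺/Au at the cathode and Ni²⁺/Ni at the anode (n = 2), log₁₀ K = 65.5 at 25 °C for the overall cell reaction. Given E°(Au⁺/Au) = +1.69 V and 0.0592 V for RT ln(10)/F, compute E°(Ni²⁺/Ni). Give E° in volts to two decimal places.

-0.25 V

E°cell = (0.0592/n)·log K = (0.0592/2)(65.5) = +1.939 V.
Since Au⁺/Au is the cathode and Ni²⁺/Ni the anode, E°cell = E°(Au⁺/Au) − E°(Ni²⁺/Ni).
So E°(Ni²⁺/Ni) = E°(Au⁺/Au) − E°cell = (+1.69) − (+1.939) = -0.25 V.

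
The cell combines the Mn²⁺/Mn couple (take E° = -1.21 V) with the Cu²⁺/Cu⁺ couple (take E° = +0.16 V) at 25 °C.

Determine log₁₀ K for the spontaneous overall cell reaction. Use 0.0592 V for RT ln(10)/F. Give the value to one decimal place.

46.3

Cathode: Cu²⁺/Cu⁺; anode: Mn²⁺/Mn. E°cell = +1.37 V, n = 2.
log K = nE°cell / 0.0592 = (2)(+1.37) / 0.0592 = 46.3.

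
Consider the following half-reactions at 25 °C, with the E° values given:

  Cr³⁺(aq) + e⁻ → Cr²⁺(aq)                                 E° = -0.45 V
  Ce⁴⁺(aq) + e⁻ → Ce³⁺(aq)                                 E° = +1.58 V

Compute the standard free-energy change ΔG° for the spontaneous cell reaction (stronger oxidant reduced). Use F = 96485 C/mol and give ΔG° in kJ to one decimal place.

Ce⁴⁺/Ce³⁺ (E° = +1.58 V) is the cathode; Cr³⁺/Cr²⁺ (E° = -0.45 V) is the anode, so E°cell = +2.03 V.
Balancing electrons gives n = 1 (lcm of 1 and 1).
ΔG° = −nFE° = −(1)(96485)(+2.03) = -195,865 J = -195.9 kJ.

-195.9 kJ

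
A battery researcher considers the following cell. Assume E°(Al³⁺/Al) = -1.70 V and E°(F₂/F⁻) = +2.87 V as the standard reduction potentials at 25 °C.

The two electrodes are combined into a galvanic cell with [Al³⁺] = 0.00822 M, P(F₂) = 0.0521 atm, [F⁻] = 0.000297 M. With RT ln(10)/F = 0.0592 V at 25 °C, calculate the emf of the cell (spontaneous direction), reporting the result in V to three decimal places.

+4.782 V

F₂/F⁻ is the cathode (higher E°), Al³⁺/Al the anode: E°cell = +2.87 − (-1.70) = +4.57 V, n = 6.
Overall: 3 F₂(g) + 2 Al(s) → 6 F⁻(aq) + 2 Al³⁺(aq)
Q = [F⁻]^6·[Al³⁺]^2 / (P(F₂)^3); log Q = -21.484.
E = E° − (0.0592/n) log Q = +4.57 − (0.0592/6)(-21.484) = +4.782 V.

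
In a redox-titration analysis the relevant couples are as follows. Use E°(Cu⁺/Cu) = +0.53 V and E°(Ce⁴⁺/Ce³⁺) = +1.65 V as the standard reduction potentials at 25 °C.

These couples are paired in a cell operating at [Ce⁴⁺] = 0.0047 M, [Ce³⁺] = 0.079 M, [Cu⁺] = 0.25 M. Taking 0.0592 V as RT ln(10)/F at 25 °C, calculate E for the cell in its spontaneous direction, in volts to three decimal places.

Ce⁴⁺/Ce³⁺ is the cathode (higher E°), Cu⁺/Cu the anode: E°cell = +1.65 − (+0.53) = +1.12 V, n = 1.
Overall: Ce⁴⁺(aq) + Cu(s) → Ce³⁺(aq) + Cu⁺(aq)
Q = [Ce³⁺]·[Cu⁺] / ([Ce⁴⁺]); log Q = 0.623.
E = E° − (0.0592/n) log Q = +1.12 − (0.0592/1)(0.623) = +1.083 V.

+1.083 V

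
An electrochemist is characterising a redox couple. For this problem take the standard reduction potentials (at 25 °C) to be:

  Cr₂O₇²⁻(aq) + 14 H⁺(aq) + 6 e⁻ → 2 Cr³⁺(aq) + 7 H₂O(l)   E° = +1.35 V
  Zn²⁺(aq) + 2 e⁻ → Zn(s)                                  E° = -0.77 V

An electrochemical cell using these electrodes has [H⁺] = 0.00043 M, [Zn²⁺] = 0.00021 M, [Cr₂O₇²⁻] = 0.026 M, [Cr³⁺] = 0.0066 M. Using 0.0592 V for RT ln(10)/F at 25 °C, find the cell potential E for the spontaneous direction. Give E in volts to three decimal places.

Cr₂O₇²⁻/Cr³⁺ is the cathode (higher E°), Zn²⁺/Zn the anode: E°cell = +1.35 − (-0.77) = +2.12 V, n = 6.
Overall: Cr₂O₇²⁻(aq) + 14 H⁺(aq) + 3 Zn(s) → 2 Cr³⁺(aq) + 7 H₂O(l) + 3 Zn²⁺(aq)
Q = [Cr³⁺]^2·[Zn²⁺]^3 / ([Cr₂O₇²⁻]·[H⁺]^14); log Q = 33.322.
E = E° − (0.0592/n) log Q = +2.12 − (0.0592/6)(33.322) = +1.791 V.

+1.791 V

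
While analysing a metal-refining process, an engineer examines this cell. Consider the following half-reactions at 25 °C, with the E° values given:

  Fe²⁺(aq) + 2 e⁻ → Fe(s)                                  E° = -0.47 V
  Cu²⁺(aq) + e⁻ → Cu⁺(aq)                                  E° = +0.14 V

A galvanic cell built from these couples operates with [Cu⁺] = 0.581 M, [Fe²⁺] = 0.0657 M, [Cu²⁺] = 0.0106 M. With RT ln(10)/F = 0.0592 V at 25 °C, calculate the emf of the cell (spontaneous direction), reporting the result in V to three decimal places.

Cu²⁺/Cu⁺ is the cathode (higher E°), Fe²⁺/Fe the anode: E°cell = +0.14 − (-0.47) = +0.61 V, n = 2.
Overall: 2 Cu²⁺(aq) + Fe(s) → 2 Cu⁺(aq) + Fe²⁺(aq)
Q = [Cu⁺]^2·[Fe²⁺] / ([Cu²⁺]^2); log Q = 2.295.
E = E° − (0.0592/n) log Q = +0.61 − (0.0592/2)(2.295) = +0.542 V.

+0.542 V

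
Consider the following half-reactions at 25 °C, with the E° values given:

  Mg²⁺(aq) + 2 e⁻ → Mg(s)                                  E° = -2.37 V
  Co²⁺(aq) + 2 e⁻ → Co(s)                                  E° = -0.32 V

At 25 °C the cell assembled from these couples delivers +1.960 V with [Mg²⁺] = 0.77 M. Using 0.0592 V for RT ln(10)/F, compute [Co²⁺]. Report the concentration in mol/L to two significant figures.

Co²⁺/Co is the cathode, Mg²⁺/Mg the anode: E°cell = +2.05 V, n = 2.
Overall reaction: Co²⁺(aq) + Mg(s) → Co(s) + Mg²⁺(aq); Q = [Mg²⁺]^1/[Co²⁺]^1.
From E = E° − (0.0592/n) log Q: log Q = (E° − E)·n/0.0592 = (+2.05 − (+1.960))·2/0.0592 = 3.0405.
So 1·log[Co²⁺] = 1·log(0.77) − log Q = -0.1135 − (3.0405) = -3.1540; [Co²⁺] = 10^(-3.1540) ≈ 0.00070 M.

0.00070 M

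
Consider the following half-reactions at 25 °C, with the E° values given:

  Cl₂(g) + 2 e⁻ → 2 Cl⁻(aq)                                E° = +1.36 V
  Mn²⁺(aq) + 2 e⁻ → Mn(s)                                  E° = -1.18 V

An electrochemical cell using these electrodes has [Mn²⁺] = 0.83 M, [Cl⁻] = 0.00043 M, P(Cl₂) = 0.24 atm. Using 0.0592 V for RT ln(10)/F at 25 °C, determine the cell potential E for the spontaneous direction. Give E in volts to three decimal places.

+2.723 V

Cl₂/Cl⁻ is the cathode (higher E°), Mn²⁺/Mn the anode: E°cell = +1.36 − (-1.18) = +2.54 V, n = 2.
Overall: Cl₂(g) + Mn(s) → 2 Cl⁻(aq) + Mn²⁺(aq)
Q = [Cl⁻]^2·[Mn²⁺] / (P(Cl₂)); log Q = -6.194.
E = E° − (0.0592/n) log Q = +2.54 − (0.0592/2)(-6.194) = +2.723 V.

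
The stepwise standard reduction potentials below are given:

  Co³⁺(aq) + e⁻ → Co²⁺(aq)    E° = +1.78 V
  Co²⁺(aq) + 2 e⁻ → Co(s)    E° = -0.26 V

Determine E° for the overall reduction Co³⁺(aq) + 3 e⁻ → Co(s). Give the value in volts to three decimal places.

+0.420 V

Standard free energies of sequential steps add: ΔG°₃ = ΔG°₁ + ΔG°₂, so n₃E°₃ = n₁E°₁ + n₂E°₂.
E°₃ = (1×+1.78 + 2×-0.26) / 3 = (+1.260) / 3 = +0.420 V.
E° values themselves are not directly additive — weighting by electron count is essential.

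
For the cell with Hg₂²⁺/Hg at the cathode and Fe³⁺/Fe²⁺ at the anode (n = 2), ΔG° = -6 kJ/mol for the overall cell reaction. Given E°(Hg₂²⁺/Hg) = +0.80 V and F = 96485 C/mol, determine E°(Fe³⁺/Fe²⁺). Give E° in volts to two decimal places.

+0.77 V

E°cell = −ΔG°/(nF) = −(-6×10³)/((2)(96485)) = +0.031 V.
Since Hg₂²⁺/Hg is the cathode and Fe³⁺/Fe²⁺ the anode, E°cell = E°(Hg₂²⁺/Hg) − E°(Fe³⁺/Fe²⁺).
So E°(Fe³⁺/Fe²⁺) = E°(Hg₂²⁺/Hg) − E°cell = (+0.80) − (+0.031) = +0.77 V.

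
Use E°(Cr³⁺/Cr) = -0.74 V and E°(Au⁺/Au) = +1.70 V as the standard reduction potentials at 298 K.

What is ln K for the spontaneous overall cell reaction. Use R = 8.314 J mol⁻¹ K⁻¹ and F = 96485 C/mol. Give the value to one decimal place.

Cathode: Au⁺/Au; anode: Cr³⁺/Cr. E°cell = (+1.70) − (-0.74) = +2.44 V, with n = 3.
ΔG° = −nFE° = −RT ln K, so ln K = nFE°/(RT) = (3)(96485)(+2.44) / ((8.314)(298)) = 285.065.

285.1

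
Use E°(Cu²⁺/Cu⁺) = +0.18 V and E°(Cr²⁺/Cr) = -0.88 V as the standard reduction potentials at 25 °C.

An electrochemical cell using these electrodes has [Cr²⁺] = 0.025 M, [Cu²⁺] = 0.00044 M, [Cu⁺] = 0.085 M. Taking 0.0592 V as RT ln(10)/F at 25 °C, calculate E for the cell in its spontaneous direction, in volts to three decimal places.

+0.972 V

Cu²⁺/Cu⁺ is the cathode (higher E°), Cr²⁺/Cr the anode: E°cell = +0.18 − (-0.88) = +1.06 V, n = 2.
Overall: 2 Cu²⁺(aq) + Cr(s) → 2 Cu⁺(aq) + Cr²⁺(aq)
Q = [Cu⁺]^2·[Cr²⁺] / ([Cu²⁺]^2); log Q = 2.970.
E = E° − (0.0592/n) log Q = +1.06 − (0.0592/2)(2.970) = +0.972 V.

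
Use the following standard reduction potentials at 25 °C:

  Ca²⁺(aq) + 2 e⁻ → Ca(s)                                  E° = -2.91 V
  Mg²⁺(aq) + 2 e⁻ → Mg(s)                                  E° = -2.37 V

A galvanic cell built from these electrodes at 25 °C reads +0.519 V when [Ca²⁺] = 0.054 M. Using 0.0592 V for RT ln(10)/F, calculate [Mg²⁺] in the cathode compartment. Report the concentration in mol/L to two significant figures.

Mg²⁺/Mg is the cathode, Ca²⁺/Ca the anode: E°cell = +0.54 V, n = 2.
Overall reaction: Mg²⁺(aq) + Ca(s) → Mg(s) + Ca²⁺(aq); Q = [Ca²⁺]^1/[Mg²⁺]^1.
From E = E° − (0.0592/n) log Q: log Q = (E° − E)·n/0.0592 = (+0.54 − (+0.519))·2/0.0592 = 0.7095.
So 1·log[Mg²⁺] = 1·log(0.054) − log Q = -1.2676 − (0.7095) = -1.9771; [Mg²⁺] = 10^(-1.9771) ≈ 0.011 M.

0.011 M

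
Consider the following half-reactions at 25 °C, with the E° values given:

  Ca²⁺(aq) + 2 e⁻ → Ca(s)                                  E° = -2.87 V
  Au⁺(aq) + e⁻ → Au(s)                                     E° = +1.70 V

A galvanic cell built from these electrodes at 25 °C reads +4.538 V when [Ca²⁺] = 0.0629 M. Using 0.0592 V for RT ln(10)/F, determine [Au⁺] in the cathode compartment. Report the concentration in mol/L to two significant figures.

0.072 M

Au⁺/Au is the cathode, Ca²⁺/Ca the anode: E°cell = +4.57 V, n = 2.
Overall reaction: 2 Au⁺(aq) + Ca(s) → 2 Au(s) + Ca²⁺(aq); Q = [Ca²⁺]^1/[Au⁺]^2.
From E = E° − (0.0592/n) log Q: log Q = (E° − E)·n/0.0592 = (+4.57 − (+4.538))·2/0.0592 = 1.0811.
So 2·log[Au⁺] = 1·log(0.0629) − log Q = -1.2013 − (1.0811) = -2.2824; log[Au⁺] = -2.2824 / 2 = -1.1412; [Au⁺] = 10^(-1.1412) ≈ 0.072 M.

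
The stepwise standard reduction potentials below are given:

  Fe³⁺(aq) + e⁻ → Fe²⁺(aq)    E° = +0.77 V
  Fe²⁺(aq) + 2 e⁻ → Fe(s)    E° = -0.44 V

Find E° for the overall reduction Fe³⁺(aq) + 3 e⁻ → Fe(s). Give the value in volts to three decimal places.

-0.037 V

Standard free energies of sequential steps add: ΔG°₃ = ΔG°₁ + ΔG°₂, so n₃E°₃ = n₁E°₁ + n₂E°₂.
E°₃ = (1×+0.77 + 2×-0.44) / 3 = (-0.110) / 3 = -0.037 V.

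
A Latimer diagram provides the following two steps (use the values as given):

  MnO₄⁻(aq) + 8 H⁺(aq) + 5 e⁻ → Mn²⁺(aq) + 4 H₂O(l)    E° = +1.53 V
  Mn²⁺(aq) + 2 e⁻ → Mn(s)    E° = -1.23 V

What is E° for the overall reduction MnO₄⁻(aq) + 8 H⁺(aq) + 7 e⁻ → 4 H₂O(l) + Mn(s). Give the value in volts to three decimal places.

Since ΔG° = −nFE° is additive over sequential reductions, n₃E°₃ = n₁E°₁ + n₂E°₂.
E°₃ = (5×+1.53 + 2×-1.23) / 7 = (+5.190) / 7 = +0.741 V.

+0.741 V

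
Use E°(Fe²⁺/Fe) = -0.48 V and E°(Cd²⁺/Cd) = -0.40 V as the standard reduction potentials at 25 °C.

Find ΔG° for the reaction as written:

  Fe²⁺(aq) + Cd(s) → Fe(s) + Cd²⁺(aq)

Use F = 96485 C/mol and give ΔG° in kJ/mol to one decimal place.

As written, Fe²⁺/Fe is reduced (cathode) and Cd²⁺/Cd is oxidised (anode), so E°cell = (-0.48) − (-0.40) = -0.08 V.
Balancing electrons gives n = 2.
ΔG° = −nFE° = −(2)(96485)(-0.08) = 15,438 J = +15.4 kJ/mol.

+15.4 kJ/mol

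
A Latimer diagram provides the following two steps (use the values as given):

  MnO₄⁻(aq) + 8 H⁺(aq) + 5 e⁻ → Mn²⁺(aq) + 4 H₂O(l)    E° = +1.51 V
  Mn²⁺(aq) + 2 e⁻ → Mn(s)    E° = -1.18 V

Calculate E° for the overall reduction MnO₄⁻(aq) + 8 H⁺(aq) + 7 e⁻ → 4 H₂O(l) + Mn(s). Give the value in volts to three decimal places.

+0.741 V

Standard free energies of sequential steps add: ΔG°₃ = ΔG°₁ + ΔG°₂, so n₃E°₃ = n₁E°₁ + n₂E°₂.
E°₃ = (5×+1.51 + 2×-1.18) / 7 = (+5.190) / 7 = +0.741 V.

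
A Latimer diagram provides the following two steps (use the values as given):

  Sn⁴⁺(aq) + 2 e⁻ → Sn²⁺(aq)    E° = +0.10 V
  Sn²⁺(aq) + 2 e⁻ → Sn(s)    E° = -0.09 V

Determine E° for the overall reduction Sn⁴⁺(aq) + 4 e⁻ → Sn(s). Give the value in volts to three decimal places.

Since ΔG° = −nFE° is additive over sequential reductions, n₃E°₃ = n₁E°₁ + n₂E°₂.
E°₃ = (2×+0.10 + 2×-0.09) / 4 = (+0.020) / 4 = +0.005 V.

+0.005 V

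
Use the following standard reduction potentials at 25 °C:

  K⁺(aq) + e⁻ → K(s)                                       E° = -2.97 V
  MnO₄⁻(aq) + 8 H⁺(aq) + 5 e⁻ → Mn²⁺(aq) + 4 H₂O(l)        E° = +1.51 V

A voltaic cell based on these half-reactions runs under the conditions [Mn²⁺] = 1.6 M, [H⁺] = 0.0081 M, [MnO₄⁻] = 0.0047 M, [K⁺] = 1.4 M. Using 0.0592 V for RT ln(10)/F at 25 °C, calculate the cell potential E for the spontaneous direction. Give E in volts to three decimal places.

MnO₄⁻/Mn²⁺ is the cathode (higher E°), K⁺/K the anode: E°cell = +1.51 − (-2.97) = +4.48 V, n = 5.
Overall: MnO₄⁻(aq) + 8 H⁺(aq) + 5 K(s) → Mn²⁺(aq) + 4 H₂O(l) + 5 K⁺(aq)
Q = [Mn²⁺]·[K⁺]^5 / ([MnO₄⁻]·[H⁺]^8); log Q = 19.995.
E = E° − (0.0592/n) log Q = +4.48 − (0.0592/5)(19.995) = +4.243 V.

+4.243 V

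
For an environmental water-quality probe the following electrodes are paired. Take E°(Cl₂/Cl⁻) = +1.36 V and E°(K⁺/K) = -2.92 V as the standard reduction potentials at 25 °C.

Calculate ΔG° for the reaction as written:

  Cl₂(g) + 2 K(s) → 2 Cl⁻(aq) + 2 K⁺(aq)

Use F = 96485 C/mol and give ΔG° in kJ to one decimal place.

-825.9 kJ

As written, Cl₂/Cl⁻ is reduced (cathode) and K⁺/K is oxidised (anode), so E°cell = (+1.36) − (-2.92) = +4.28 V.
Balancing electrons gives n = 2.
ΔG° = −nFE° = −(2)(96485)(+4.28) = -825,912 J = -825.9 kJ.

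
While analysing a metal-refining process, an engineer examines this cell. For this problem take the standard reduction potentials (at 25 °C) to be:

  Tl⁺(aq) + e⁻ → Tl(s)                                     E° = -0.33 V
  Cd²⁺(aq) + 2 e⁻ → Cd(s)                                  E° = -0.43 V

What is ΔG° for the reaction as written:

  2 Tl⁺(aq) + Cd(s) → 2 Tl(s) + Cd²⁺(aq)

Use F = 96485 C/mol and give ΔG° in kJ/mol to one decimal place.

-19.3 kJ/mol

As written, Tl⁺/Tl is reduced (cathode) and Cd²⁺/Cd is oxidised (anode), so E°cell = (-0.33) − (-0.43) = +0.10 V.
Balancing electrons gives n = 2.
ΔG° = −nFE° = −(2)(96485)(+0.10) = -19,297 J = -19.3 kJ/mol.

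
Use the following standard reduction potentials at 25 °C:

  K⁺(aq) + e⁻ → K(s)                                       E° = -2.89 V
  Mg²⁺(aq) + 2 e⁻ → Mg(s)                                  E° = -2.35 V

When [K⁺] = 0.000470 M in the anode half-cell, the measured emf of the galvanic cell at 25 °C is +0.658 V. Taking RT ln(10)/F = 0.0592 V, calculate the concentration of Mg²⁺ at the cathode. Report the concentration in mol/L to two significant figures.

Mg²⁺/Mg is the cathode, K⁺/K the anode: E°cell = +0.54 V, n = 2.
Overall reaction: Mg²⁺(aq) + 2 K(s) → Mg(s) + 2 K⁺(aq); Q = [K⁺]^2/[Mg²⁺]^1.
From E = E° − (0.0592/n) log Q: log Q = (E° − E)·n/0.0592 = (+0.54 − (+0.658))·2/0.0592 = -3.9865.
So 1·log[Mg²⁺] = 2·log(0.00047) − log Q = -6.6558 − (-3.9865) = -2.6693; [Mg²⁺] = 10^(-2.6693) ≈ 0.0021 M.

0.0021 M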